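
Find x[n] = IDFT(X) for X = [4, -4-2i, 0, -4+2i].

x[n] = (1/4) Σ(k=0 to 3) X[k] · e^(2πikn/4)

Computing each x[n]:
x[0] = -1
x[1] = 2
x[2] = 3
x[3] = 0

x = [-1, 2, 3, 0]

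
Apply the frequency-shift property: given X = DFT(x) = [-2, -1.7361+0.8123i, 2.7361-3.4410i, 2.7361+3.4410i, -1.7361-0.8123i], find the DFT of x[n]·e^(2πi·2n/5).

Modulation property: DFT(ω_5^(-2n)·x[n]) = X[(k-2) mod 5], so circularly shift X by 2 positions.

X[k-2] = [2.7361+3.4410i, -1.7361-0.8123i, -2, -1.7361+0.8123i, 2.7361-3.4410i]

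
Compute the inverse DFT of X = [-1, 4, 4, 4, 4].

x[n] = (1/5) Σ(k=0 to 4) X[k] · e^(2πikn/5)

Computing each x[n]:
x[0] = 3
x[1] = -1
x[2] = -1
x[3] = -1
x[4] = -1

x = [3, -1, -1, -1, -1]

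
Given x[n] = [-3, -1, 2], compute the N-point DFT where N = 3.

X[k] = Σ(n=0 to 2) x[n] · ω_3^(nk)
where ω_3 = e^(-2πi/3)

Computing each X[k]:
X[0] = -2
X[1] = -3.5000+2.5981i
X[2] = -3.5000-2.5981i

X = [-2, -3.5000+2.5981i, -3.5000-2.5981i]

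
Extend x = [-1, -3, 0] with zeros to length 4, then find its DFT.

Original 3-point DFT: [-4, 0.5000+2.5981i, 0.5000-2.5981i]
Zero-padded 4-point DFT provides frequency interpolation.

DFT_4([x, 0, ...]) = [-4, -1+3i, 2, -1-3i]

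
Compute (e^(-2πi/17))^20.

Since ω_17^17 = 1, powers reduce modulo 17.
20 mod 17 = 3
So ω_17^20 = ω_17^3 = e^(-2πi·3/17)

ω_17^20 = ω_17^3 = 0.4457-0.8952i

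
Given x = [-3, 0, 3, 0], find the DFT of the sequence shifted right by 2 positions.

Time shift by 2: X_shifted[k] = ω_4^(2k) · X[k]
Shifted x = [3, 0, -3, 0]

DFT(x[n-2]) = [0, 6, 0, 6]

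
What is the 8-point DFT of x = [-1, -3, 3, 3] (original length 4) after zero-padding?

Original 4-point DFT: [2, -4+6i, 2, -4-6i]
Zero-padded 8-point DFT provides frequency interpolation.

DFT_8([x, 0, ...]) = [2, -5.2426-3.0000i, -4+6i, 3.2426+3.0000i, 2, 3.2426-3.0000i, -4-6i, -5.2426+3.0000i]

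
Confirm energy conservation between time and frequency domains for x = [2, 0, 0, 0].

Time domain:
Σ|x[n]|² = |2|² + |0|² + |0|² + |0|² = 4.0000

Frequency domain:
(1/4)Σ|X[k]|² = (1/4)(|2|² + |2|² + |2|² + |2|²) = (1/4)·16.0000 = 4.0000

Both sides agree, confirming Parseval's theorem.

Σ|x[n]|² = (1/N)Σ|X[k]|² = 4.0000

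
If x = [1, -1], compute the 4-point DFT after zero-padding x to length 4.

Original 2-point DFT: [0, 2]
Zero-padded 4-point DFT provides frequency interpolation.

DFT_4([x, 0, ...]) = [0, 1+1i, 2, 1-1i]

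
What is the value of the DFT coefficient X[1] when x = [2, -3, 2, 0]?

X[1] = Σ(n=0 to 3) x[n] · ω_4^(1n) where ω_4 = e^(-2πi/4)
= (2)·ω_4^0 + (-3)·ω_4^1 + (2)·ω_4^2 + (0)·ω_4^3

X[1] = 3i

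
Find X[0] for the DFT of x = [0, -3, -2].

X[0] = Σ(n=0 to 2) x[n] · ω_3^0 = Σ x[n]
= (0) + (-3) + (-2)

X[0] = -5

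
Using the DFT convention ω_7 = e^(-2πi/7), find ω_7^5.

ω_7^5 = e^(-2πi·5/7)
= cos(-2π·5/7) + i·sin(-2π·5/7)
= cos(-10π/7) + i·sin(-10π/7)

ω_7^5 = cos(-10π/7) + i·sin(-10π/7) = -0.2225+0.9749i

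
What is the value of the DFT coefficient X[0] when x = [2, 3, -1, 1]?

X[0] = Σ(n=0 to 3) x[n] · ω_4^0 = Σ x[n]
= (2) + (3) + (-1) + (1)

X[0] = 5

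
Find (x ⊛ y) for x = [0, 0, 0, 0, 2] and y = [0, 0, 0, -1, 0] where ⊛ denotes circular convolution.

(x ⊛ y)[n] = Σ(m=0 to 4) x[m] · y[(n-m) mod 5]

Computing each output sample:
(x ⊛ y)[0] = 0
(x ⊛ y)[1] = 0
(x ⊛ y)[2] = -2
(x ⊛ y)[3] = 0
(x ⊛ y)[4] = 0

x ⊛ y = [0, 0, -2, 0, 0]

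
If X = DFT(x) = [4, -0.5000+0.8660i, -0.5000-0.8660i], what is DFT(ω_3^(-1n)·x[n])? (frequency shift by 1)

Modulation property: DFT(ω_3^(-1n)·x[n]) = X[(k-1) mod 3], so circularly shift X by 1 positions.

X[k-1] = [-0.5000-0.8660i, 4, -0.5000+0.8660i]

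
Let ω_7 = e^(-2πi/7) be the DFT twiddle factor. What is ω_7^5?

ω_7^5 = e^(-2πi·5/7)
= cos(-2π·5/7) + i·sin(-2π·5/7)
= cos(-10π/7) + i·sin(-10π/7)

ω_7^5 = cos(-10π/7) + i·sin(-10π/7) = -0.2225+0.9749i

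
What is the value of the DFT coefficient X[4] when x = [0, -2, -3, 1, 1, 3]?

X[4] = Σ(n=0 to 5) x[n] · ω_6^(4n) where ω_6 = e^(-2πi/6)
= (0)·ω_6^0 + (-2)·ω_6^4 + (-3)·ω_6^8 + (1)·ω_6^12 + (1)·ω_6^16 + (3)·ω_6^20

X[4] = 1.5000-0.8660i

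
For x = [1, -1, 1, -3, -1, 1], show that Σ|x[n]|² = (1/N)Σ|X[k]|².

Time domain:
Σ|x[n]|² = |1|² + |-1|² + |1|² + |-3|² + |-1|² + |1|² = 14.0000

Frequency domain:
(1/6)Σ|X[k]|² = (1/6)(|-2|² + |4|² + |-2.0000+3.4641i|² + |4|² + |-2.0000-3.4641i|² + |4|²) = (1/6)·84.0000 = 14.0000

Both sides agree, confirming Parseval's theorem.

Σ|x[n]|² = (1/N)Σ|X[k]|² = 14.0000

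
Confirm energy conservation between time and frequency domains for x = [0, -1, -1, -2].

Time domain:
Σ|x[n]|² = |0|² + |-1|² + |-1|² + |-2|² = 6.0000

Frequency domain:
(1/4)Σ|X[k]|² = (1/4)(|-4|² + |1-1i|² + |2|² + |1+1i|²) = (1/4)·24.0000 = 6.0000

Both sides agree, confirming Parseval's theorem.

Σ|x[n]|² = (1/N)Σ|X[k]|² = 6.0000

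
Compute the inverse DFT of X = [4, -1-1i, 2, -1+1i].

x[n] = (1/4) Σ(k=0 to 3) X[k] · e^(2πikn/4)

Computing each x[n]:
x[0] = 1
x[1] = 1
x[2] = 2
x[3] = 0

x = [1, 1, 2, 0]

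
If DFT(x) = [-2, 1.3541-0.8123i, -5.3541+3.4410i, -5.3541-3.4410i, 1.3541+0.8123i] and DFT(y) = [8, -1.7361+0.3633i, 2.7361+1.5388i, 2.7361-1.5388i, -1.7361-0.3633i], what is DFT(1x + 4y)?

By linearity: DFT(1x + 4y) = 1·DFT(x) + 4·DFT(y)
= 1·[-2, 1.3541-0.8123i, -5.3541+3.4410i, -5.3541-3.4410i, 1.3541+0.8123i] + 4·[8, -1.7361+0.3633i, 2.7361+1.5388i, 2.7361-1.5388i, -1.7361-0.3633i]

Computing element-wise:
Z[0] = 1·(-2) + 4·(8) = 30
Z[1] = 1·(1.3541-0.8123i) + 4·(-1.7361+0.3633i) = -5.5903+0.6409i
Z[2] = 1·(-5.3541+3.4410i) + 4·(2.7361+1.5388i) = 5.5903+9.5962i
Z[3] = 1·(-5.3541-3.4410i) + 4·(2.7361-1.5388i) = 5.5903-9.5962i
Z[4] = 1·(1.3541+0.8123i) + 4·(-1.7361-0.3633i) = -5.5903-0.6409i

DFT(1x + 4y) = 1·X + 4·Y = [30, -5.5903+0.6409i, 5.5903+9.5962i, 5.5903-9.5962i, -5.5903-0.6409i]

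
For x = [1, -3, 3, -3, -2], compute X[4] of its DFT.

X[4] = Σ(n=0 to 4) x[n] · ω_5^(4n) where ω_5 = e^(-2πi/5)
= (1)·ω_5^0 + (-3)·ω_5^4 + (3)·ω_5^8 + (-3)·ω_5^12 + (-2)·ω_5^16

X[4] = -0.5451+2.5757i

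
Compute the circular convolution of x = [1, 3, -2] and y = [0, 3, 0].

(x ⊛ y)[n] = Σ(m=0 to 2) x[m] · y[(n-m) mod 3]

Computing each output sample:
(x ⊛ y)[0] = -6
(x ⊛ y)[1] = 3
(x ⊛ y)[2] = 9

x ⊛ y = [-6, 3, 9]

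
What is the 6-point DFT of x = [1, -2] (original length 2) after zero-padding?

Original 2-point DFT: [-1, 3]
Zero-padded 6-point DFT provides frequency interpolation.

DFT_6([x, 0, ...]) = [-1, 1.7321i, 2.0000+1.7321i, 3, 2.0000-1.7321i, -1.7321i]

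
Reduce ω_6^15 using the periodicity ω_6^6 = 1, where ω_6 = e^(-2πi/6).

Since ω_6^6 = 1, powers reduce modulo 6.
15 mod 6 = 3
So ω_6^15 = ω_6^3 = e^(-2πi·3/6)

ω_6^15 = ω_6^3 = -1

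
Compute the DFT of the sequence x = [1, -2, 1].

X[k] = Σ(n=0 to 2) x[n] · ω_3^(nk)
where ω_3 = e^(-2πi/3)

Computing each X[k]:
X[0] = 0
X[1] = 1.5000+2.5981i
X[2] = 1.5000-2.5981i

X = [0, 1.5000+2.5981i, 1.5000-2.5981i]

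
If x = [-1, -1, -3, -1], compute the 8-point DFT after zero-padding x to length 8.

Original 4-point DFT: [-6, 2, -2, 2]
Zero-padded 8-point DFT provides frequency interpolation.

DFT_8([x, 0, ...]) = [-6, -1.0000+4.4142i, 2, -1.0000-1.5858i, -2, -1.0000+1.5858i, 2, -1.0000-4.4142i]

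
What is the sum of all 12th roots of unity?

Sum of all nth roots of unity equals 0 for n > 1 (geometric series with r ≠ 1).

0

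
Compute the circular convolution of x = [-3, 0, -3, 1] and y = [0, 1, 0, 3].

(x ⊛ y)[n] = Σ(m=0 to 3) x[m] · y[(n-m) mod 4]

Computing each output sample:
(x ⊛ y)[0] = 1
(x ⊛ y)[1] = -12
(x ⊛ y)[2] = 3
(x ⊛ y)[3] = -12

x ⊛ y = [1, -12, 3, -12]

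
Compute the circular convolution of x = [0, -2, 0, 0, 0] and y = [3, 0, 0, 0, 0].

(x ⊛ y)[n] = Σ(m=0 to 4) x[m] · y[(n-m) mod 5]

Computing each output sample:
(x ⊛ y)[0] = 0
(x ⊛ y)[1] = -6
(x ⊛ y)[2] = 0
(x ⊛ y)[3] = 0
(x ⊛ y)[4] = 0

x ⊛ y = [0, -6, 0, 0, 0]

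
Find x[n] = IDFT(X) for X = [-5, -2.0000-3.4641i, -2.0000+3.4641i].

x[n] = (1/3) Σ(k=0 to 2) X[k] · e^(2πikn/3)

Computing each x[n]:
x[0] = -3
x[1] = 1
x[2] = -3

x = [-3, 1, -3]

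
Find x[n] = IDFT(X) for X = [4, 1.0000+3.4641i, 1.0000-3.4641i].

x[n] = (1/3) Σ(k=0 to 2) X[k] · e^(2πikn/3)

Computing each x[n]:
x[0] = 2
x[1] = -1
x[2] = 3

x = [2, -1, 3]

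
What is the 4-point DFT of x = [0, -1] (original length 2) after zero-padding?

Original 2-point DFT: [-1, 1]
Zero-padded 4-point DFT provides frequency interpolation.

DFT_4([x, 0, ...]) = [-1, 1i, 1, -1i]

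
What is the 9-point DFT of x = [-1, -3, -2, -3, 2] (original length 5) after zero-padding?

Original 5-point DFT: [-7, 2.7361+4.1675i, -1.7361+3.8900i, -1.7361-3.8900i, 2.7361-4.1675i]
Zero-padded 9-point DFT provides frequency interpolation.

DFT_9([x, 0, ...]) = [-7, -4.0248+5.8120i, 3.3905+2.3260i, -2.5000-0.8660i, 2.1343+4.3082i, 2.1343-4.3082i, -2.5000+0.8660i, 3.3905-2.3260i, -4.0248-5.8120i]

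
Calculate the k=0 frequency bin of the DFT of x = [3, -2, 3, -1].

X[0] = Σ(n=0 to 3) x[n] · ω_4^0 = Σ x[n]
= (3) + (-2) + (3) + (-1)

X[0] = 3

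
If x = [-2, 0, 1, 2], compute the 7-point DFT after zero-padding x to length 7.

Original 4-point DFT: [1, -3+2i, -3, -3-2i]
Zero-padded 7-point DFT provides frequency interpolation.

DFT_7([x, 0, ...]) = [1, -4.0245-1.8427i, -1.6540+1.9975i, -1.8216-1.1680i, -1.8216+1.1680i, -1.6540-1.9975i, -4.0245+1.8427i]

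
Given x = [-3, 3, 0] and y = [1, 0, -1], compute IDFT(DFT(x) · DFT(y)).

(x ⊛ y)[n] = Σ(m=0 to 2) x[m] · y[(n-m) mod 3]

Computing each output sample:
(x ⊛ y)[0] = -6
(x ⊛ y)[1] = 3
(x ⊛ y)[2] = 3

x ⊛ y = [-6, 3, 3]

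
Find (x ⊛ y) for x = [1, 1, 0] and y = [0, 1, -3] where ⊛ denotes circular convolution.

(x ⊛ y)[n] = Σ(m=0 to 2) x[m] · y[(n-m) mod 3]

Computing each output sample:
(x ⊛ y)[0] = -3
(x ⊛ y)[1] = 1
(x ⊛ y)[2] = -2

x ⊛ y = [-3, 1, -2]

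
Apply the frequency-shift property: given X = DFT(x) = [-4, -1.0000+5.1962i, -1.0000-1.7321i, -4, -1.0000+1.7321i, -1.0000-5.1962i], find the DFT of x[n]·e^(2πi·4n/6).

Modulation property: DFT(ω_6^(-4n)·x[n]) = X[(k-4) mod 6], so circularly shift X by 4 positions.

X[k-4] = [-1.0000-1.7321i, -4, -1.0000+1.7321i, -1.0000-5.1962i, -4, -1.0000+5.1962i]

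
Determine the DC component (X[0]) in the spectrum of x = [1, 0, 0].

X[0] = Σ(n=0 to 2) x[n] · ω_3^0 = Σ x[n]
= (1) + (0) + (0)

X[0] = 1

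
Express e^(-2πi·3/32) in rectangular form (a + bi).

ω_32^3 = e^(-2πi·3/32)
= cos(-2π·3/32) + i·sin(-2π·3/32)
= cos(-6π/32) + i·sin(-6π/32)

ω_32^3 = cos(-6π/32) + i·sin(-6π/32) = 0.8315-0.5556i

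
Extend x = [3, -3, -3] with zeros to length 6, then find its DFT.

Original 3-point DFT: [-3, 6, 6]
Zero-padded 6-point DFT provides frequency interpolation.

DFT_6([x, 0, ...]) = [-3, 3.0000+5.1962i, 6, 3, 6, 3.0000-5.1962i]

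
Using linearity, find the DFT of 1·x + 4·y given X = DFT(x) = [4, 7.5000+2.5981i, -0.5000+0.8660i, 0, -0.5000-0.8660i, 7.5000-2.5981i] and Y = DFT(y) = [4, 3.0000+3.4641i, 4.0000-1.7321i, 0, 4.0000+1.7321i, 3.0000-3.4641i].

By linearity: DFT(1x + 4y) = 1·DFT(x) + 4·DFT(y)
= 1·[4, 7.5000+2.5981i, -0.5000+0.8660i, 0, -0.5000-0.8660i, 7.5000-2.5981i] + 4·[4, 3.0000+3.4641i, 4.0000-1.7321i, 0, 4.0000+1.7321i, 3.0000-3.4641i]

Computing element-wise:
Z[0] = 1·(4) + 4·(4) = 20
Z[1] = 1·(7.5000+2.5981i) + 4·(3.0000+3.4641i) = 19.5000+16.4545i
Z[2] = 1·(-0.5000+0.8660i) + 4·(4.0000-1.7321i) = 15.5000-6.0624i
Z[3] = 1·(0) + 4·(0) = 0
Z[4] = 1·(-0.5000-0.8660i) + 4·(4.0000+1.7321i) = 15.5000+6.0624i
Z[5] = 1·(7.5000-2.5981i) + 4·(3.0000-3.4641i) = 19.5000-16.4545i

DFT(1x + 4y) = 1·X + 4·Y = [20, 19.5000+16.4545i, 15.5000-6.0624i, 0, 15.5000+6.0624i, 19.5000-16.4545i]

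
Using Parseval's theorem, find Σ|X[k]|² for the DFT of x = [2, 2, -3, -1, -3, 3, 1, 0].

Parseval: Σ|x[n]|² = (1/N)Σ|X[k]|², so Σ|X[k]|² = N·Σ|x[n]|² = 8·37.0000

Σ|X[k]|² = N·Σ|x[n]|² = 8·37.0000 = 296.0000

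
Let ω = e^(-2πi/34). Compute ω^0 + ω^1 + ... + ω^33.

Sum of all nth roots of unity equals 0 for n > 1 (geometric series with r ≠ 1).

0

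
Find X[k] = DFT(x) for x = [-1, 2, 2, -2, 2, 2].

X[k] = Σ(n=0 to 5) x[n] · ω_6^(nk)
where ω_6 = e^(-2πi/6)

Computing each X[k]:
X[0] = 5
X[1] = 1
X[2] = -7
X[3] = 1
X[4] = -7
X[5] = 1

X = [5, 1, -7, 1, -7, 1]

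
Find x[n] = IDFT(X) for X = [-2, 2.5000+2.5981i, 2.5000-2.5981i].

x[n] = (1/3) Σ(k=0 to 2) X[k] · e^(2πikn/3)

Computing each x[n]:
x[0] = 1
x[1] = -3
x[2] = 0

x = [1, -3, 0]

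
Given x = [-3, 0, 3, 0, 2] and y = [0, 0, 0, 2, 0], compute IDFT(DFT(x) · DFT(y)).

(x ⊛ y)[n] = Σ(m=0 to 4) x[m] · y[(n-m) mod 5]

Computing each output sample:
(x ⊛ y)[0] = 6
(x ⊛ y)[1] = 0
(x ⊛ y)[2] = 4
(x ⊛ y)[3] = -6
(x ⊛ y)[4] = 0

x ⊛ y = [6, 0, 4, -6, 0]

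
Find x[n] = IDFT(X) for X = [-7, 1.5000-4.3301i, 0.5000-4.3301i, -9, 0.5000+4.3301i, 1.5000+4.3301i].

x[n] = (1/6) Σ(k=0 to 5) X[k] · e^(2πikn/6)

Computing each x[n]:
x[0] = -2
x[1] = 3
x[2] = -3
x[3] = 0
x[4] = -3
x[5] = -2

x = [-2, 3, -3, 0, -3, -2]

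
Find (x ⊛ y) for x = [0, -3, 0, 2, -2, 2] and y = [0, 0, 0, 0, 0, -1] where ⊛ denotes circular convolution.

(x ⊛ y)[n] = Σ(m=0 to 5) x[m] · y[(n-m) mod 6]

Computing each output sample:
(x ⊛ y)[0] = 3
(x ⊛ y)[1] = 0
(x ⊛ y)[2] = -2
(x ⊛ y)[3] = 2
(x ⊛ y)[4] = -2
(x ⊛ y)[5] = 0

x ⊛ y = [3, 0, -2, 2, -2, 0]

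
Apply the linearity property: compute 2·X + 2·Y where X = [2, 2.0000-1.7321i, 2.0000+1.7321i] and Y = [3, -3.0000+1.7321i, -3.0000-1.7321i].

By linearity: DFT(2x + 2y) = 2·DFT(x) + 2·DFT(y)
= 2·[2, 2.0000-1.7321i, 2.0000+1.7321i] + 2·[3, -3.0000+1.7321i, -3.0000-1.7321i]

Computing element-wise:
Z[0] = 2·(2) + 2·(3) = 10
Z[1] = 2·(2.0000-1.7321i) + 2·(-3.0000+1.7321i) = -2
Z[2] = 2·(2.0000+1.7321i) + 2·(-3.0000-1.7321i) = -2

DFT(2x + 2y) = 2·X + 2·Y = [10, -2, -2]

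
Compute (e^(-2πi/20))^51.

Since ω_20^20 = 1, powers reduce modulo 20.
51 mod 20 = 11
So ω_20^51 = ω_20^11 = e^(-2πi·11/20)

ω_20^51 = ω_20^11 = -0.9511+0.3090i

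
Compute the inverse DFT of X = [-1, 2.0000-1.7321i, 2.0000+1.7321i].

x[n] = (1/3) Σ(k=0 to 2) X[k] · e^(2πikn/3)

Computing each x[n]:
x[0] = 1
x[1] = 0
x[2] = -2

x = [1, 0, -2]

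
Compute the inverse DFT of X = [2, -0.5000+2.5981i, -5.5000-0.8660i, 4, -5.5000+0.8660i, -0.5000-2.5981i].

x[n] = (1/6) Σ(k=0 to 5) X[k] · e^(2πikn/6)

Computing each x[n]:
x[0] = -1
x[1] = 0
x[2] = 1
x[3] = -2
x[4] = 3
x[5] = 1

x = [-1, 0, 1, -2, 3, 1]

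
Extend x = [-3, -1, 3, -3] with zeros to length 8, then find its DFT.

Original 4-point DFT: [-4, -6-2i, 4, -6+2i]
Zero-padded 8-point DFT provides frequency interpolation.

DFT_8([x, 0, ...]) = [-4, -1.5858-0.1716i, -6-2i, -4.4142+5.8284i, 4, -4.4142-5.8284i, -6+2i, -1.5858+0.1716i]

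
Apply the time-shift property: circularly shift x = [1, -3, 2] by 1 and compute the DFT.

Time shift by 1: X_shifted[k] = ω_3^(1k) · X[k]
Shifted x = [2, 1, -3]

DFT(x[n-1]) = [0, 3.0000-3.4641i, 3.0000+3.4641i]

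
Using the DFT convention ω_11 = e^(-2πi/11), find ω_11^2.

ω_11^2 = e^(-2πi·2/11)
= cos(-2π·2/11) + i·sin(-2π·2/11)
= cos(-4π/11) + i·sin(-4π/11)

ω_11^2 = cos(-4π/11) + i·sin(-4π/11) = 0.4154-0.9096i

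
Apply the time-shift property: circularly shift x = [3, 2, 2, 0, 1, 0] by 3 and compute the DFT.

Time shift by 3: X_shifted[k] = ω_6^(3k) · X[k]
Shifted x = [0, 1, 0, 3, 2, 2]

DFT(x[n-3]) = [8, -2.5000+2.5981i, 0.5000-0.8660i, -4, 0.5000+0.8660i, -2.5000-2.5981i]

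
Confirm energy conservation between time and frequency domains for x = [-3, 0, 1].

Time domain:
Σ|x[n]|² = |-3|² + |0|² + |1|² = 10.0000

Frequency domain:
(1/3)Σ|X[k]|² = (1/3)(|-2|² + |-3.5000+0.8660i|² + |-3.5000-0.8660i|²) = (1/3)·30.0000 = 10.0000

Both sides agree, confirming Parseval's theorem.

Σ|x[n]|² = (1/N)Σ|X[k]|² = 10.0000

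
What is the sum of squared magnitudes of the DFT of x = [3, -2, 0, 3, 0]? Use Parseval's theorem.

Parseval: Σ|x[n]|² = (1/N)Σ|X[k]|², so Σ|X[k]|² = N·Σ|x[n]|² = 5·22.0000

Σ|X[k]|² = N·Σ|x[n]|² = 5·22.0000 = 110.0000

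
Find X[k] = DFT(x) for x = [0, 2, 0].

X[k] = Σ(n=0 to 2) x[n] · ω_3^(nk)
where ω_3 = e^(-2πi/3)

Computing each X[k]:
X[0] = 2
X[1] = -1.0000-1.7321i
X[2] = -1.0000+1.7321i

X = [2, -1.0000-1.7321i, -1.0000+1.7321i]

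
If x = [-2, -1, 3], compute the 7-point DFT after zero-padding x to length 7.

Original 3-point DFT: [0, -3.0000+3.4641i, -3.0000-3.4641i]
Zero-padded 7-point DFT provides frequency interpolation.

DFT_7([x, 0, ...]) = [0, -3.2911-2.1430i, -4.4804+2.2766i, 0.7714+2.7794i, 0.7714-2.7794i, -4.4804-2.2766i, -3.2911+2.1430i]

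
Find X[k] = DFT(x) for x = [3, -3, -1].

X[k] = Σ(n=0 to 2) x[n] · ω_3^(nk)
where ω_3 = e^(-2πi/3)

Computing each X[k]:
X[0] = -1
X[1] = 5.0000+1.7321i
X[2] = 5.0000-1.7321i

X = [-1, 5.0000+1.7321i, 5.0000-1.7321i]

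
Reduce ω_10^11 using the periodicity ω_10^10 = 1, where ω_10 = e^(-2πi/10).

Since ω_10^10 = 1, powers reduce modulo 10.
11 mod 10 = 1
So ω_10^11 = ω_10^1 = e^(-2πi·1/10)

ω_10^11 = ω_10^1 = 0.8090-0.5878i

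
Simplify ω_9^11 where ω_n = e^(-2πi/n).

Since ω_9^9 = 1, powers reduce modulo 9.
11 mod 9 = 2
So ω_9^11 = ω_9^2 = e^(-2πi·2/9)

ω_9^11 = ω_9^2 = 0.1736-0.9848i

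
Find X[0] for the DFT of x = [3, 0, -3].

X[0] = Σ(n=0 to 2) x[n] · ω_3^0 = Σ x[n]
= (3) + (0) + (-3)

X[0] = 0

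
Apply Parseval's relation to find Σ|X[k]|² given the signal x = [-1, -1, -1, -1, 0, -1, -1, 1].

Parseval: Σ|x[n]|² = (1/N)Σ|X[k]|², so Σ|X[k]|² = N·Σ|x[n]|² = 8·7.0000

Σ|X[k]|² = N·Σ|x[n]|² = 8·7.0000 = 56.0000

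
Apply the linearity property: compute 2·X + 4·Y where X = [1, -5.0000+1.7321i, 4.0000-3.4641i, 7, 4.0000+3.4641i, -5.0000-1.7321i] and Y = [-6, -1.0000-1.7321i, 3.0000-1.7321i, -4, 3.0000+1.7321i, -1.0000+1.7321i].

By linearity: DFT(2x + 4y) = 2·DFT(x) + 4·DFT(y)
= 2·[1, -5.0000+1.7321i, 4.0000-3.4641i, 7, 4.0000+3.4641i, -5.0000-1.7321i] + 4·[-6, -1.0000-1.7321i, 3.0000-1.7321i, -4, 3.0000+1.7321i, -1.0000+1.7321i]

Computing element-wise:
Z[0] = 2·(1) + 4·(-6) = -22
Z[1] = 2·(-5.0000+1.7321i) + 4·(-1.0000-1.7321i) = -14.0000-3.4642i
Z[2] = 2·(4.0000-3.4641i) + 4·(3.0000-1.7321i) = 20.0000-13.8566i
Z[3] = 2·(7) + 4·(-4) = -2
Z[4] = 2·(4.0000+3.4641i) + 4·(3.0000+1.7321i) = 20.0000+13.8566i
Z[5] = 2·(-5.0000-1.7321i) + 4·(-1.0000+1.7321i) = -14.0000+3.4642i

DFT(2x + 4y) = 2·X + 4·Y = [-22, -14.0000-3.4642i, 20.0000-13.8566i, -2, 20.0000+13.8566i, -14.0000+3.4642i]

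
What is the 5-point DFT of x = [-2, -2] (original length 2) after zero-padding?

Original 2-point DFT: [-4, 0]
Zero-padded 5-point DFT provides frequency interpolation.

DFT_5([x, 0, ...]) = [-4, -2.6180+1.9021i, -0.3820+1.1756i, -0.3820-1.1756i, -2.6180-1.9021i]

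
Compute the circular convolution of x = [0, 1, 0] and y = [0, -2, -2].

(x ⊛ y)[n] = Σ(m=0 to 2) x[m] · y[(n-m) mod 3]

Computing each output sample:
(x ⊛ y)[0] = -2
(x ⊛ y)[1] = 0
(x ⊛ y)[2] = -2

x ⊛ y = [-2, 0, -2]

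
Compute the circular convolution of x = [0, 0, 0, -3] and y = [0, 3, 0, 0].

(x ⊛ y)[n] = Σ(m=0 to 3) x[m] · y[(n-m) mod 4]

Computing each output sample:
(x ⊛ y)[0] = -9
(x ⊛ y)[1] = 0
(x ⊛ y)[2] = 0
(x ⊛ y)[3] = 0

x ⊛ y = [-9, 0, 0, 0]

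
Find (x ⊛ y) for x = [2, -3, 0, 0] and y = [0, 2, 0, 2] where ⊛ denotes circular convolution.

(x ⊛ y)[n] = Σ(m=0 to 3) x[m] · y[(n-m) mod 4]

Computing each output sample:
(x ⊛ y)[0] = -6
(x ⊛ y)[1] = 4
(x ⊛ y)[2] = -6
(x ⊛ y)[3] = 4

x ⊛ y = [-6, 4, -6, 4]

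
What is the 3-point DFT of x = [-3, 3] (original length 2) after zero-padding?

Original 2-point DFT: [0, -6]
Zero-padded 3-point DFT provides frequency interpolation.

DFT_3([x, 0, ...]) = [0, -4.5000-2.5981i, -4.5000+2.5981i]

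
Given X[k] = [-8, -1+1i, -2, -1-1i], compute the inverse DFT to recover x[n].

x[n] = (1/4) Σ(k=0 to 3) X[k] · e^(2πikn/4)

Computing each x[n]:
x[0] = -3
x[1] = -2
x[2] = -2
x[3] = -1

x = [-3, -2, -2, -1]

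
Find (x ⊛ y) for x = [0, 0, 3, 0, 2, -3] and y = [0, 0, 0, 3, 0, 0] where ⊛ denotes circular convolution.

(x ⊛ y)[n] = Σ(m=0 to 5) x[m] · y[(n-m) mod 6]

Computing each output sample:
(x ⊛ y)[0] = 0
(x ⊛ y)[1] = 6
(x ⊛ y)[2] = -9
(x ⊛ y)[3] = 0
(x ⊛ y)[4] = 0
(x ⊛ y)[5] = 9

x ⊛ y = [0, 6, -9, 0, 0, 9]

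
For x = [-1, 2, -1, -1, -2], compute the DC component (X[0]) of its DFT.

X[0] = Σ(n=0 to 4) x[n] · ω_5^0 = Σ x[n]
= (-1) + (2) + (-1) + (-1) + (-2)

X[0] = -3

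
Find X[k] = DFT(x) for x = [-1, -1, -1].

X[k] = Σ(n=0 to 2) x[n] · ω_3^(nk)
where ω_3 = e^(-2πi/3)

Computing each X[k]:
X[0] = -3
X[1] = 0
X[2] = 0

X = [-3, 0, 0]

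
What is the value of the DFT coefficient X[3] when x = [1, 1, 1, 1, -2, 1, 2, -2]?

X[3] = Σ(n=0 to 7) x[n] · ω_8^(3n) where ω_8 = e^(-2πi/8)
= (1)·ω_8^0 + (1)·ω_8^3 + (1)·ω_8^6 + (1)·ω_8^9 + (-2)·ω_8^12 + (1)·ω_8^15 + (2)·ω_8^18 + (-2)·ω_8^21

X[3] = 5.1213-3.1213i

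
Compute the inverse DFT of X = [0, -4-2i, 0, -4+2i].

x[n] = (1/4) Σ(k=0 to 3) X[k] · e^(2πikn/4)

Computing each x[n]:
x[0] = -2
x[1] = 1
x[2] = 2
x[3] = -1

x = [-2, 1, 2, -1]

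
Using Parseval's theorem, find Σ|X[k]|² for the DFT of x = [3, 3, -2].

Parseval: Σ|x[n]|² = (1/N)Σ|X[k]|², so Σ|X[k]|² = N·Σ|x[n]|² = 3·22.0000

Σ|X[k]|² = N·Σ|x[n]|² = 3·22.0000 = 66.0000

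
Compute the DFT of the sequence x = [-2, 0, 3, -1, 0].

X[k] = Σ(n=0 to 4) x[n] · ω_5^(nk)
where ω_5 = e^(-2πi/5)

Computing each X[k]:
X[0] = 0
X[1] = -3.6180-2.3511i
X[2] = -1.3820+3.8042i
X[3] = -1.3820-3.8042i
X[4] = -3.6180+2.3511i

X = [0, -3.6180-2.3511i, -1.3820+3.8042i, -1.3820-3.8042i, -3.6180+2.3511i]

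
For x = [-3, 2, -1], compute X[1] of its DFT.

X[1] = Σ(n=0 to 2) x[n] · ω_3^(1n) where ω_3 = e^(-2πi/3)
= (-3)·ω_3^0 + (2)·ω_3^1 + (-1)·ω_3^2

X[1] = -3.5000-2.5981i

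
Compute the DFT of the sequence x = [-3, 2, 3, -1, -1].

X[k] = Σ(n=0 to 4) x[n] · ω_5^(nk)
where ω_5 = e^(-2πi/5)

Computing each X[k]:
X[0] = 0
X[1] = -4.3090-5.2043i
X[2] = -3.1910+2.0409i
X[3] = -3.1910-2.0409i
X[4] = -4.3090+5.2043i

X = [0, -4.3090-5.2043i, -3.1910+2.0409i, -3.1910-2.0409i, -4.3090+5.2043i]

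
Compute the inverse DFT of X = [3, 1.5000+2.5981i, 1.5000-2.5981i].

x[n] = (1/3) Σ(k=0 to 2) X[k] · e^(2πikn/3)

Computing each x[n]:
x[0] = 2
x[1] = -1
x[2] = 2

x = [2, -1, 2]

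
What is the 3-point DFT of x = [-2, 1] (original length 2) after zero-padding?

Original 2-point DFT: [-1, -3]
Zero-padded 3-point DFT provides frequency interpolation.

DFT_3([x, 0, ...]) = [-1, -2.5000-0.8660i, -2.5000+0.8660i]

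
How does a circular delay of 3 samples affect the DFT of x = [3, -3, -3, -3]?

Time shift by 3: X_shifted[k] = ω_4^(3k) · X[k]
Shifted x = [-3, -3, -3, 3]

DFT(x[n-3]) = [-6, 6i, -6, -6i]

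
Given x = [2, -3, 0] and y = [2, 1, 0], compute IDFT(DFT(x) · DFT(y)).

(x ⊛ y)[n] = Σ(m=0 to 2) x[m] · y[(n-m) mod 3]

Computing each output sample:
(x ⊛ y)[0] = 4
(x ⊛ y)[1] = -4
(x ⊛ y)[2] = -3

x ⊛ y = [4, -4, -3]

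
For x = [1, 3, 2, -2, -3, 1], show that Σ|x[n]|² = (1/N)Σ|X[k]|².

Time domain:
Σ|x[n]|² = |1|² + |3|² + |2|² + |-2|² + |-3|² + |1|² = 28.0000

Frequency domain:
(1/6)Σ|X[k]|² = (1/6)(|2|² + |5.5000-6.0622i|² + |-2.5000+2.5981i|² + |-2|² + |-2.5000-2.5981i|² + |5.5000+6.0622i|²) = (1/6)·168.0000 = 28.0000

Both sides agree, confirming Parseval's theorem.

Σ|x[n]|² = (1/N)Σ|X[k]|² = 28.0000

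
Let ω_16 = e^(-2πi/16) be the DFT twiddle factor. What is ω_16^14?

ω_16^14 = e^(-2πi·14/16)
= cos(-2π·14/16) + i·sin(-2π·14/16)
= cos(-28π/16) + i·sin(-28π/16)

ω_16^14 = cos(-28π/16) + i·sin(-28π/16) = 0.7071+0.7071i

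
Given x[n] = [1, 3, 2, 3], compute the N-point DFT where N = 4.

X[k] = Σ(n=0 to 3) x[n] · ω_4^(nk)
where ω_4 = e^(-2πi/4)

Computing each X[k]:
X[0] = 9
X[1] = -1
X[2] = -3
X[3] = -1

X = [9, -1, -3, -1]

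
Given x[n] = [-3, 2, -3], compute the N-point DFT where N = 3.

X[k] = Σ(n=0 to 2) x[n] · ω_3^(nk)
where ω_3 = e^(-2πi/3)

Computing each X[k]:
X[0] = -4
X[1] = -2.5000-4.3301i
X[2] = -2.5000+4.3301i

X = [-4, -2.5000-4.3301i, -2.5000+4.3301i]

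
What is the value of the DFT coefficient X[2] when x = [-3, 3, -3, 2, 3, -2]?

X[2] = Σ(n=0 to 5) x[n] · ω_6^(2n) where ω_6 = e^(-2πi/6)
= (-3)·ω_6^0 + (3)·ω_6^2 + (-3)·ω_6^4 + (2)·ω_6^6 + (3)·ω_6^8 + (-2)·ω_6^10

X[2] = -1.5000-9.5263i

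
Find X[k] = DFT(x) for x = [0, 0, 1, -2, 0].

X[k] = Σ(n=0 to 4) x[n] · ω_5^(nk)
where ω_5 = e^(-2πi/5)

Computing each X[k]:
X[0] = -1
X[1] = 0.8090-1.7634i
X[2] = -0.3090+2.8532i
X[3] = -0.3090-2.8532i
X[4] = 0.8090+1.7634i

X = [-1, 0.8090-1.7634i, -0.3090+2.8532i, -0.3090-2.8532i, 0.8090+1.7634i]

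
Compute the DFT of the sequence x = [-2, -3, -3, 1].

X[k] = Σ(n=0 to 3) x[n] · ω_4^(nk)
where ω_4 = e^(-2πi/4)

Computing each X[k]:
X[0] = -7
X[1] = 1+4i
X[2] = -3
X[3] = 1-4i

X = [-7, 1+4i, -3, 1-4i]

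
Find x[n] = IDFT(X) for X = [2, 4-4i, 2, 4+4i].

x[n] = (1/4) Σ(k=0 to 3) X[k] · e^(2πikn/4)

Computing each x[n]:
x[0] = 3
x[1] = 2
x[2] = -1
x[3] = -2

x = [3, 2, -1, -2]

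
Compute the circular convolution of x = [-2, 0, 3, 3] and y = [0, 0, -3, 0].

(x ⊛ y)[n] = Σ(m=0 to 3) x[m] · y[(n-m) mod 4]

Computing each output sample:
(x ⊛ y)[0] = -9
(x ⊛ y)[1] = -9
(x ⊛ y)[2] = 6
(x ⊛ y)[3] = 0

x ⊛ y = [-9, -9, 6, 0]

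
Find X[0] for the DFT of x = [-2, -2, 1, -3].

X[0] = Σ(n=0 to 3) x[n] · ω_4^0 = Σ x[n]
= (-2) + (-2) + (1) + (-3)

X[0] = -6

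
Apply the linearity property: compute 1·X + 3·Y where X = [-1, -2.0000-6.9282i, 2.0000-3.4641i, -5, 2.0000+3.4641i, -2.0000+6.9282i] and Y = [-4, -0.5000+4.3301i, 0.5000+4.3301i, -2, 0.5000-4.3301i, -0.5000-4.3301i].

By linearity: DFT(1x + 3y) = 1·DFT(x) + 3·DFT(y)
= 1·[-1, -2.0000-6.9282i, 2.0000-3.4641i, -5, 2.0000+3.4641i, -2.0000+6.9282i] + 3·[-4, -0.5000+4.3301i, 0.5000+4.3301i, -2, 0.5000-4.3301i, -0.5000-4.3301i]

Computing element-wise:
Z[0] = 1·(-1) + 3·(-4) = -13
Z[1] = 1·(-2.0000-6.9282i) + 3·(-0.5000+4.3301i) = -3.5000+6.0621i
Z[2] = 1·(2.0000-3.4641i) + 3·(0.5000+4.3301i) = 3.5000+9.5262i
Z[3] = 1·(-5) + 3·(-2) = -11
Z[4] = 1·(2.0000+3.4641i) + 3·(0.5000-4.3301i) = 3.5000-9.5262i
Z[5] = 1·(-2.0000+6.9282i) + 3·(-0.5000-4.3301i) = -3.5000-6.0621i

DFT(1x + 3y) = 1·X + 3·Y = [-13, -3.5000+6.0621i, 3.5000+9.5262i, -11, 3.5000-9.5262i, -3.5000-6.0621i]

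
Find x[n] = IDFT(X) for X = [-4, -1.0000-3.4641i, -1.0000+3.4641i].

x[n] = (1/3) Σ(k=0 to 2) X[k] · e^(2πikn/3)

Computing each x[n]:
x[0] = -2
x[1] = 1
x[2] = -3

x = [-2, 1, -3]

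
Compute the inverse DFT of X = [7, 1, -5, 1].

x[n] = (1/4) Σ(k=0 to 3) X[k] · e^(2πikn/4)

Computing each x[n]:
x[0] = 1
x[1] = 3
x[2] = 0
x[3] = 3

x = [1, 3, 0, 3]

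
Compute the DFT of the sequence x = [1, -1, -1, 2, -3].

X[k] = Σ(n=0 to 4) x[n] · ω_5^(nk)
where ω_5 = e^(-2πi/5)

Computing each X[k]:
X[0] = -2
X[1] = -1.0451-0.1388i
X[2] = 4.5451-4.0287i
X[3] = 4.5451+4.0287i
X[4] = -1.0451+0.1388i

X = [-2, -1.0451-0.1388i, 4.5451-4.0287i, 4.5451+4.0287i, -1.0451+0.1388i]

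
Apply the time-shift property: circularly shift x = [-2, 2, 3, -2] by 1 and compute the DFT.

Time shift by 1: X_shifted[k] = ω_4^(1k) · X[k]
Shifted x = [-2, -2, 2, 3]

DFT(x[n-1]) = [1, -4+5i, -1, -4-5i]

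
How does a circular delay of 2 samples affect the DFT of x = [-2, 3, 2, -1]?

Time shift by 2: X_shifted[k] = ω_4^(2k) · X[k]
Shifted x = [2, -1, -2, 3]

DFT(x[n-2]) = [2, 4+4i, -2, 4-4i]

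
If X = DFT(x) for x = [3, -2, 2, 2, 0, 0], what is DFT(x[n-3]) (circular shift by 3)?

Time shift by 3: X_shifted[k] = ω_6^(3k) · X[k]
Shifted x = [2, 0, 0, 3, -2, 2]

DFT(x[n-3]) = [5, 1, 5.0000+3.4641i, -5, 5.0000-3.4641i, 1]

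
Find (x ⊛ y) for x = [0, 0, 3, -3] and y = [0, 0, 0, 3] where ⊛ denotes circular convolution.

(x ⊛ y)[n] = Σ(m=0 to 3) x[m] · y[(n-m) mod 4]

Computing each output sample:
(x ⊛ y)[0] = 0
(x ⊛ y)[1] = 9
(x ⊛ y)[2] = -9
(x ⊛ y)[3] = 0

x ⊛ y = [0, 9, -9, 0]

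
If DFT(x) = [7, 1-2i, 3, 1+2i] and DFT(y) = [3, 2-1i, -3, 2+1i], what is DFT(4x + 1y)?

By linearity: DFT(4x + 1y) = 4·DFT(x) + 1·DFT(y)
= 4·[7, 1-2i, 3, 1+2i] + 1·[3, 2-1i, -3, 2+1i]

Computing element-wise:
Z[0] = 4·(7) + 1·(3) = 31
Z[1] = 4·(1-2i) + 1·(2-1i) = 6-9i
Z[2] = 4·(3) + 1·(-3) = 9
Z[3] = 4·(1+2i) + 1·(2+1i) = 6+9i

DFT(4x + 1y) = 4·X + 1·Y = [31, 6-9i, 9, 6+9i]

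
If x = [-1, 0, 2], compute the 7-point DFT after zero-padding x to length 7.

Original 3-point DFT: [1, -2.0000+1.7321i, -2.0000-1.7321i]
Zero-padded 7-point DFT provides frequency interpolation.

DFT_7([x, 0, ...]) = [1, -1.4450-1.9499i, -2.8019+0.8678i, 0.2470+1.5637i, 0.2470-1.5637i, -2.8019-0.8678i, -1.4450+1.9499i]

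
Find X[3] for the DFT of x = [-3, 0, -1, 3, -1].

X[3] = Σ(n=0 to 4) x[n] · ω_5^(3n) where ω_5 = e^(-2πi/5)
= (-3)·ω_5^0 + (0)·ω_5^3 + (-1)·ω_5^6 + (3)·ω_5^9 + (-1)·ω_5^12

X[3] = -1.5729+4.3920i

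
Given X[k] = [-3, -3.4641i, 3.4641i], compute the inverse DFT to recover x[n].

x[n] = (1/3) Σ(k=0 to 2) X[k] · e^(2πikn/3)

Computing each x[n]:
x[0] = -1
x[1] = 1
x[2] = -3

x = [-1, 1, -3]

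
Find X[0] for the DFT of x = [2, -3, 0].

X[0] = Σ(n=0 to 2) x[n] · ω_3^0 = Σ x[n]
= (2) + (-3) + (0)

X[0] = -1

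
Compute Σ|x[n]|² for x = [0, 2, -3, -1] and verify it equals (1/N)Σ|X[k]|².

Time domain:
Σ|x[n]|² = |0|² + |2|² + |-3|² + |-1|² = 14.0000

Frequency domain:
(1/4)Σ|X[k]|² = (1/4)(|-2|² + |3-3i|² + |-4|² + |3+3i|²) = (1/4)·56.0000 = 14.0000

Both sides agree, confirming Parseval's theorem.

Σ|x[n]|² = (1/N)Σ|X[k]|² = 14.0000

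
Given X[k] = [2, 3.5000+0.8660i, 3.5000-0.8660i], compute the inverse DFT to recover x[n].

x[n] = (1/3) Σ(k=0 to 2) X[k] · e^(2πikn/3)

Computing each x[n]:
x[0] = 3
x[1] = -1
x[2] = 0

x = [3, -1, 0]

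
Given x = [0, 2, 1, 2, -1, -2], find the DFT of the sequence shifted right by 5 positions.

Time shift by 5: X_shifted[k] = ω_6^(5k) · X[k]
Shifted x = [2, 1, 2, -1, -2, 0]

DFT(x[n-5]) = [2, 3.5000-4.3301i, 0.5000+2.5981i, 2, 0.5000-2.5981i, 3.5000+4.3301i]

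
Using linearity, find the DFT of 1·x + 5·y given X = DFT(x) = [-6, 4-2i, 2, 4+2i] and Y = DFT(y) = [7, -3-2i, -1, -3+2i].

By linearity: DFT(1x + 5y) = 1·DFT(x) + 5·DFT(y)
= 1·[-6, 4-2i, 2, 4+2i] + 5·[7, -3-2i, -1, -3+2i]

Computing element-wise:
Z[0] = 1·(-6) + 5·(7) = 29
Z[1] = 1·(4-2i) + 5·(-3-2i) = -11-12i
Z[2] = 1·(2) + 5·(-1) = -3
Z[3] = 1·(4+2i) + 5·(-3+2i) = -11+12i

DFT(1x + 5y) = 1·X + 5·Y = [29, -11-12i, -3, -11+12i]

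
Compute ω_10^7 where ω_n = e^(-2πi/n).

ω_10^7 = e^(-2πi·7/10)
= cos(-2π·7/10) + i·sin(-2π·7/10)
= cos(-14π/10) + i·sin(-14π/10)

ω_10^7 = cos(-14π/10) + i·sin(-14π/10) = -0.3090+0.9511i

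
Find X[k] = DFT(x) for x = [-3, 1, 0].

X[k] = Σ(n=0 to 2) x[n] · ω_3^(nk)
where ω_3 = e^(-2πi/3)

Computing each X[k]:
X[0] = -2
X[1] = -3.5000-0.8660i
X[2] = -3.5000+0.8660i

X = [-2, -3.5000-0.8660i, -3.5000+0.8660i]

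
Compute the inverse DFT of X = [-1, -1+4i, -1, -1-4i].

x[n] = (1/4) Σ(k=0 to 3) X[k] · e^(2πikn/4)

Computing each x[n]:
x[0] = -1
x[1] = -2
x[2] = 0
x[3] = 2

x = [-1, -2, 0, 2]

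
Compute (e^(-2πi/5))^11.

Since ω_5^5 = 1, powers reduce modulo 5.
11 mod 5 = 1
So ω_5^11 = ω_5^1 = e^(-2πi·1/5)

ω_5^11 = ω_5^1 = 0.3090-0.9511i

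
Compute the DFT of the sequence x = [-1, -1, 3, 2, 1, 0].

X[k] = Σ(n=0 to 5) x[n] · ω_6^(nk)
where ω_6 = e^(-2πi/6)

Computing each X[k]:
X[0] = 4
X[1] = -5.5000-0.8660i
X[2] = -0.5000+2.5981i
X[3] = 2
X[4] = -0.5000-2.5981i
X[5] = -5.5000+0.8660i

X = [4, -5.5000-0.8660i, -0.5000+2.5981i, 2, -0.5000-2.5981i, -5.5000+0.8660i]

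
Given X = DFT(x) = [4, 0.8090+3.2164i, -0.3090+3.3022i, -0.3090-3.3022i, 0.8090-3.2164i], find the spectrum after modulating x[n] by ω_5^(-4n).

Modulation property: DFT(ω_5^(-4n)·x[n]) = X[(k-4) mod 5], so circularly shift X by 4 positions.

X[k-4] = [0.8090+3.2164i, -0.3090+3.3022i, -0.3090-3.3022i, 0.8090-3.2164i, 4]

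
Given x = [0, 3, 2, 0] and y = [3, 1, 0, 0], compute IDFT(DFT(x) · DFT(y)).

(x ⊛ y)[n] = Σ(m=0 to 3) x[m] · y[(n-m) mod 4]

Computing each output sample:
(x ⊛ y)[0] = 0
(x ⊛ y)[1] = 9
(x ⊛ y)[2] = 9
(x ⊛ y)[3] = 2

x ⊛ y = [0, 9, 9, 2]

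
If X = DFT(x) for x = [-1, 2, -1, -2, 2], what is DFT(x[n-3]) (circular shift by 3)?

Time shift by 3: X_shifted[k] = ω_5^(3k) · X[k]
Shifted x = [-1, -2, 2, -1, 2]

DFT(x[n-3]) = [0, -1.8090+2.0409i, -0.6910+5.2043i, -0.6910-5.2043i, -1.8090-2.0409i]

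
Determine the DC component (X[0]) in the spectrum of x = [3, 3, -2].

X[0] = Σ(n=0 to 2) x[n] · ω_3^0 = Σ x[n]
= (3) + (3) + (-2)

X[0] = 4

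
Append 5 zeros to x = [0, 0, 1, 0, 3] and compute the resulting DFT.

Original 5-point DFT: [4, 0.1180+2.2654i, -2.1180+2.7144i, -2.1180-2.7144i, 0.1180-2.2654i]
Zero-padded 10-point DFT provides frequency interpolation.

DFT_10([x, 0, ...]) = [4, -2.1180-2.7144i, 0.1180+2.2654i, 0.1180-2.2654i, -2.1180+2.7144i, 4, -2.1180-2.7144i, 0.1180+2.2654i, 0.1180-2.2654i, -2.1180+2.7144i]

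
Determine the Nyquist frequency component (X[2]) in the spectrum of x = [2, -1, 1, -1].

X[2] = Σ(n=0 to 3) x[n] · ω_4^(2n) where ω_4 = e^(-2πi/4)
= (2)·ω_4^0 + (-1)·ω_4^2 + (1)·ω_4^4 + (-1)·ω_4^6

X[2] = 5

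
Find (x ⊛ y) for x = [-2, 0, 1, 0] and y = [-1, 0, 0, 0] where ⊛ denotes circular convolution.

(x ⊛ y)[n] = Σ(m=0 to 3) x[m] · y[(n-m) mod 4]

Computing each output sample:
(x ⊛ y)[0] = 2
(x ⊛ y)[1] = 0
(x ⊛ y)[2] = -1
(x ⊛ y)[3] = 0

x ⊛ y = [2, 0, -1, 0]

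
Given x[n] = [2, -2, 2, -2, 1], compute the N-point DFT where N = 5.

X[k] = Σ(n=0 to 4) x[n] · ω_5^(nk)
where ω_5 = e^(-2πi/5)

Computing each X[k]:
X[0] = 1
X[1] = 1.6910+0.5020i
X[2] = 2.8090+5.5676i
X[3] = 2.8090-5.5676i
X[4] = 1.6910-0.5020i

X = [1, 1.6910+0.5020i, 2.8090+5.5676i, 2.8090-5.5676i, 1.6910-0.5020i]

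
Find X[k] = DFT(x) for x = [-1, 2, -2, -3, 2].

X[k] = Σ(n=0 to 4) x[n] · ω_5^(nk)
where ω_5 = e^(-2πi/5)

Computing each X[k]:
X[0] = -2
X[1] = 4.2812-0.5878i
X[2] = -5.7812+0.9511i
X[3] = -5.7812-0.9511i
X[4] = 4.2812+0.5878i

X = [-2, 4.2812-0.5878i, -5.7812+0.9511i, -5.7812-0.9511i, 4.2812+0.5878i]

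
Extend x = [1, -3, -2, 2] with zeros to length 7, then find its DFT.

Original 4-point DFT: [-2, 3+5i, 0, 3-5i]
Zero-padded 7-point DFT provides frequency interpolation.

DFT_7([x, 0, ...]) = [-2, -2.2274+3.4276i, 4.7165+3.6207i, 2.0109-2.2119i, 2.0109+2.2119i, 4.7165-3.6207i, -2.2274-3.4276i]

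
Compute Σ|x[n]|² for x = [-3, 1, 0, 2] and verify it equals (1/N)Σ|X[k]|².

Time domain:
Σ|x[n]|² = |-3|² + |1|² + |0|² + |2|² = 14.0000

Frequency domain:
(1/4)Σ|X[k]|² = (1/4)(|0|² + |-3+1i|² + |-6|² + |-3-1i|²) = (1/4)·56.0000 = 14.0000

Both sides agree, confirming Parseval's theorem.

Σ|x[n]|² = (1/N)Σ|X[k]|² = 14.0000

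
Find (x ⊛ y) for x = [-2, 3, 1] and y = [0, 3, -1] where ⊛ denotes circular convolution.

(x ⊛ y)[n] = Σ(m=0 to 2) x[m] · y[(n-m) mod 3]

Computing each output sample:
(x ⊛ y)[0] = 0
(x ⊛ y)[1] = -7
(x ⊛ y)[2] = 11

x ⊛ y = [0, -7, 11]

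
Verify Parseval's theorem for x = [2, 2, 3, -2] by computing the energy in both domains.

Time domain:
Σ|x[n]|² = |2|² + |2|² + |3|² + |-2|² = 21.0000

Frequency domain:
(1/4)Σ|X[k]|² = (1/4)(|5|² + |-1-4i|² + |5|² + |-1+4i|²) = (1/4)·84.0000 = 21.0000

Both sides agree, confirming Parseval's theorem.

Σ|x[n]|² = (1/N)Σ|X[k]|² = 21.0000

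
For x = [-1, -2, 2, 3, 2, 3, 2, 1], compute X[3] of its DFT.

X[3] = Σ(n=0 to 7) x[n] · ω_8^(3n) where ω_8 = e^(-2πi/8)
= (-1)·ω_8^0 + (-2)·ω_8^3 + (2)·ω_8^6 + (3)·ω_8^9 + (2)·ω_8^12 + (3)·ω_8^15 + (2)·ω_8^18 + (1)·ω_8^21

X[3] = 1.9497+2.1213i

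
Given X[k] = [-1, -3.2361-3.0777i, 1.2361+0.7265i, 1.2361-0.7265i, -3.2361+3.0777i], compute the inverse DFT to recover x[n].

x[n] = (1/5) Σ(k=0 to 4) X[k] · e^(2πikn/5)

Computing each x[n]:
x[0] = -1
x[1] = 0
x[2] = 2
x[3] = 0
x[4] = -2

x = [-1, 0, 2, 0, -2]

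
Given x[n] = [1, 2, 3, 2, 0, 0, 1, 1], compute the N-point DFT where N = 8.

X[k] = Σ(n=0 to 7) x[n] · ω_8^(nk)
where ω_8 = e^(-2πi/8)

Computing each X[k]:
X[0] = 10
X[1] = 1.7071-4.1213i
X[2] = -3+1i
X[3] = 0.2929-0.1213i
X[4] = 0
X[5] = 0.2929+0.1213i
X[6] = -3-1i
X[7] = 1.7071+4.1213i

X = [10, 1.7071-4.1213i, -3+1i, 0.2929-0.1213i, 0, 0.2929+0.1213i, -3-1i, 1.7071+4.1213i]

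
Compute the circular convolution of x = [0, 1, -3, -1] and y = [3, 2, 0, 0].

(x ⊛ y)[n] = Σ(m=0 to 3) x[m] · y[(n-m) mod 4]

Computing each output sample:
(x ⊛ y)[0] = -2
(x ⊛ y)[1] = 3
(x ⊛ y)[2] = -7
(x ⊛ y)[3] = -9

x ⊛ y = [-2, 3, -7, -9]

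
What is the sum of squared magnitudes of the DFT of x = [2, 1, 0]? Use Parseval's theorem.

Parseval: Σ|x[n]|² = (1/N)Σ|X[k]|², so Σ|X[k]|² = N·Σ|x[n]|² = 3·5.0000

Σ|X[k]|² = N·Σ|x[n]|² = 3·5.0000 = 15.0000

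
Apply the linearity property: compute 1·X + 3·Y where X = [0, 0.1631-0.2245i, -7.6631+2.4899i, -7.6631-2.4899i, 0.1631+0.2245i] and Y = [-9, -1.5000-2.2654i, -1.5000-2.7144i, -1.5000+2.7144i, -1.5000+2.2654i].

By linearity: DFT(1x + 3y) = 1·DFT(x) + 3·DFT(y)
= 1·[0, 0.1631-0.2245i, -7.6631+2.4899i, -7.6631-2.4899i, 0.1631+0.2245i] + 3·[-9, -1.5000-2.2654i, -1.5000-2.7144i, -1.5000+2.7144i, -1.5000+2.2654i]

Computing element-wise:
Z[0] = 1·(0) + 3·(-9) = -27
Z[1] = 1·(0.1631-0.2245i) + 3·(-1.5000-2.2654i) = -4.3369-7.0207i
Z[2] = 1·(-7.6631+2.4899i) + 3·(-1.5000-2.7144i) = -12.1631-5.6533i
Z[3] = 1·(-7.6631-2.4899i) + 3·(-1.5000+2.7144i) = -12.1631+5.6533i
Z[4] = 1·(0.1631+0.2245i) + 3·(-1.5000+2.2654i) = -4.3369+7.0207i

DFT(1x + 3y) = 1·X + 3·Y = [-27, -4.3369-7.0207i, -12.1631-5.6533i, -12.1631+5.6533i, -4.3369+7.0207i]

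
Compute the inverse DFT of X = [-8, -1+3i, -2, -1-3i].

x[n] = (1/4) Σ(k=0 to 3) X[k] · e^(2πikn/4)

Computing each x[n]:
x[0] = -3
x[1] = -3
x[2] = -2
x[3] = 0

x = [-3, -3, -2, 0]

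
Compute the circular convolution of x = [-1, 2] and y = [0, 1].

(x ⊛ y)[n] = Σ(m=0 to 1) x[m] · y[(n-m) mod 2]

Computing each output sample:
(x ⊛ y)[0] = 2
(x ⊛ y)[1] = -1

x ⊛ y = [2, -1]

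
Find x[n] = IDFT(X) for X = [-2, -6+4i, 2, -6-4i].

x[n] = (1/4) Σ(k=0 to 3) X[k] · e^(2πikn/4)

Computing each x[n]:
x[0] = -3
x[1] = -3
x[2] = 3
x[3] = 1

x = [-3, -3, 3, 1]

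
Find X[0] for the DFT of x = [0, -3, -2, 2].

X[0] = Σ(n=0 to 3) x[n] · ω_4^0 = Σ x[n]
= (0) + (-3) + (-2) + (2)

X[0] = -3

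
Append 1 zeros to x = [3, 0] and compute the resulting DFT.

Original 2-point DFT: [3, 3]
Zero-padded 3-point DFT provides frequency interpolation.

DFT_3([x, 0, ...]) = [3, 3, 3]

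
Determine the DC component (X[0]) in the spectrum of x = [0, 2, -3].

X[0] = Σ(n=0 to 2) x[n] · ω_3^0 = Σ x[n]
= (0) + (2) + (-3)

X[0] = -1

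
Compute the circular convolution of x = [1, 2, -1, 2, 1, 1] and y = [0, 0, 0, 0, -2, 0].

(x ⊛ y)[n] = Σ(m=0 to 5) x[m] · y[(n-m) mod 6]

Computing each output sample:
(x ⊛ y)[0] = 2
(x ⊛ y)[1] = -4
(x ⊛ y)[2] = -2
(x ⊛ y)[3] = -2
(x ⊛ y)[4] = -2
(x ⊛ y)[5] = -4

x ⊛ y = [2, -4, -2, -2, -2, -4]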